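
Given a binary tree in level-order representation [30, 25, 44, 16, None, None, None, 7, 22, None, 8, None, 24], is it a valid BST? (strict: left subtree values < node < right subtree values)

Level-order array: [30, 25, 44, 16, None, None, None, 7, 22, None, 8, None, 24]
Validate using subtree bounds (lo, hi): at each node, require lo < value < hi,
then recurse left with hi=value and right with lo=value.
Preorder trace (stopping at first violation):
  at node 30 with bounds (-inf, +inf): OK
  at node 25 with bounds (-inf, 30): OK
  at node 16 with bounds (-inf, 25): OK
  at node 7 with bounds (-inf, 16): OK
  at node 8 with bounds (7, 16): OK
  at node 22 with bounds (16, 25): OK
  at node 24 with bounds (22, 25): OK
  at node 44 with bounds (30, +inf): OK
No violation found at any node.
Result: Valid BST


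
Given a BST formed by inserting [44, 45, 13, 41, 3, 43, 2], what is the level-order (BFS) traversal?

Tree insertion order: [44, 45, 13, 41, 3, 43, 2]
Tree (level-order array): [44, 13, 45, 3, 41, None, None, 2, None, None, 43]
BFS from the root, enqueuing left then right child of each popped node:
  queue [44] -> pop 44, enqueue [13, 45], visited so far: [44]
  queue [13, 45] -> pop 13, enqueue [3, 41], visited so far: [44, 13]
  queue [45, 3, 41] -> pop 45, enqueue [none], visited so far: [44, 13, 45]
  queue [3, 41] -> pop 3, enqueue [2], visited so far: [44, 13, 45, 3]
  queue [41, 2] -> pop 41, enqueue [43], visited so far: [44, 13, 45, 3, 41]
  queue [2, 43] -> pop 2, enqueue [none], visited so far: [44, 13, 45, 3, 41, 2]
  queue [43] -> pop 43, enqueue [none], visited so far: [44, 13, 45, 3, 41, 2, 43]
Result: [44, 13, 45, 3, 41, 2, 43]


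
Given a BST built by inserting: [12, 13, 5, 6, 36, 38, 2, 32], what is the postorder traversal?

Tree insertion order: [12, 13, 5, 6, 36, 38, 2, 32]
Tree (level-order array): [12, 5, 13, 2, 6, None, 36, None, None, None, None, 32, 38]
Postorder traversal: [2, 6, 5, 32, 38, 36, 13, 12]


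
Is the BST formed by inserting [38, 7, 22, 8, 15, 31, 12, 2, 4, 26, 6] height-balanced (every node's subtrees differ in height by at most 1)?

Tree (level-order array): [38, 7, None, 2, 22, None, 4, 8, 31, None, 6, None, 15, 26, None, None, None, 12]
Definition: a tree is height-balanced if, at every node, |h(left) - h(right)| <= 1 (empty subtree has height -1).
Bottom-up per-node check:
  node 6: h_left=-1, h_right=-1, diff=0 [OK], height=0
  node 4: h_left=-1, h_right=0, diff=1 [OK], height=1
  node 2: h_left=-1, h_right=1, diff=2 [FAIL (|-1-1|=2 > 1)], height=2
  node 12: h_left=-1, h_right=-1, diff=0 [OK], height=0
  node 15: h_left=0, h_right=-1, diff=1 [OK], height=1
  node 8: h_left=-1, h_right=1, diff=2 [FAIL (|-1-1|=2 > 1)], height=2
  node 26: h_left=-1, h_right=-1, diff=0 [OK], height=0
  node 31: h_left=0, h_right=-1, diff=1 [OK], height=1
  node 22: h_left=2, h_right=1, diff=1 [OK], height=3
  node 7: h_left=2, h_right=3, diff=1 [OK], height=4
  node 38: h_left=4, h_right=-1, diff=5 [FAIL (|4--1|=5 > 1)], height=5
Node 2 violates the condition: |-1 - 1| = 2 > 1.
Result: Not balanced


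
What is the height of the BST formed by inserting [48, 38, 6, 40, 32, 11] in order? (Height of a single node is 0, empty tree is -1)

Insertion order: [48, 38, 6, 40, 32, 11]
Tree (level-order array): [48, 38, None, 6, 40, None, 32, None, None, 11]
Compute height bottom-up (empty subtree = -1):
  height(11) = 1 + max(-1, -1) = 0
  height(32) = 1 + max(0, -1) = 1
  height(6) = 1 + max(-1, 1) = 2
  height(40) = 1 + max(-1, -1) = 0
  height(38) = 1 + max(2, 0) = 3
  height(48) = 1 + max(3, -1) = 4
Height = 4


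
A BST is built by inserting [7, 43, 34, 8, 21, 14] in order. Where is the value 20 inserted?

Starting tree (level order): [7, None, 43, 34, None, 8, None, None, 21, 14]
Insertion path: 7 -> 43 -> 34 -> 8 -> 21 -> 14
Result: insert 20 as right child of 14
Final tree (level order): [7, None, 43, 34, None, 8, None, None, 21, 14, None, None, 20]


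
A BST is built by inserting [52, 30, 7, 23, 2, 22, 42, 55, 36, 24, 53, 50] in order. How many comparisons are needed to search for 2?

Search path for 2: 52 -> 30 -> 7 -> 2
Found: True
Comparisons: 4


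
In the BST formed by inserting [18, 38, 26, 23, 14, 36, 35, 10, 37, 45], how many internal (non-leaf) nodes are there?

Tree built from: [18, 38, 26, 23, 14, 36, 35, 10, 37, 45]
Tree (level-order array): [18, 14, 38, 10, None, 26, 45, None, None, 23, 36, None, None, None, None, 35, 37]
Rule: An internal node has at least one child.
Per-node child counts:
  node 18: 2 child(ren)
  node 14: 1 child(ren)
  node 10: 0 child(ren)
  node 38: 2 child(ren)
  node 26: 2 child(ren)
  node 23: 0 child(ren)
  node 36: 2 child(ren)
  node 35: 0 child(ren)
  node 37: 0 child(ren)
  node 45: 0 child(ren)
Matching nodes: [18, 14, 38, 26, 36]
Count of internal (non-leaf) nodes: 5


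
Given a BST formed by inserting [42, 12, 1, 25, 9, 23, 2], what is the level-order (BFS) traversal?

Tree insertion order: [42, 12, 1, 25, 9, 23, 2]
Tree (level-order array): [42, 12, None, 1, 25, None, 9, 23, None, 2]
BFS from the root, enqueuing left then right child of each popped node:
  queue [42] -> pop 42, enqueue [12], visited so far: [42]
  queue [12] -> pop 12, enqueue [1, 25], visited so far: [42, 12]
  queue [1, 25] -> pop 1, enqueue [9], visited so far: [42, 12, 1]
  queue [25, 9] -> pop 25, enqueue [23], visited so far: [42, 12, 1, 25]
  queue [9, 23] -> pop 9, enqueue [2], visited so far: [42, 12, 1, 25, 9]
  queue [23, 2] -> pop 23, enqueue [none], visited so far: [42, 12, 1, 25, 9, 23]
  queue [2] -> pop 2, enqueue [none], visited so far: [42, 12, 1, 25, 9, 23, 2]
Result: [42, 12, 1, 25, 9, 23, 2]


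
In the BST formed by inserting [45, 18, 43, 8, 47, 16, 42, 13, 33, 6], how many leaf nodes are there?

Tree built from: [45, 18, 43, 8, 47, 16, 42, 13, 33, 6]
Tree (level-order array): [45, 18, 47, 8, 43, None, None, 6, 16, 42, None, None, None, 13, None, 33]
Rule: A leaf has 0 children.
Per-node child counts:
  node 45: 2 child(ren)
  node 18: 2 child(ren)
  node 8: 2 child(ren)
  node 6: 0 child(ren)
  node 16: 1 child(ren)
  node 13: 0 child(ren)
  node 43: 1 child(ren)
  node 42: 1 child(ren)
  node 33: 0 child(ren)
  node 47: 0 child(ren)
Matching nodes: [6, 13, 33, 47]
Count of leaf nodes: 4


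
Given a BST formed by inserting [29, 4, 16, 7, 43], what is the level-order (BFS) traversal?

Tree insertion order: [29, 4, 16, 7, 43]
Tree (level-order array): [29, 4, 43, None, 16, None, None, 7]
BFS from the root, enqueuing left then right child of each popped node:
  queue [29] -> pop 29, enqueue [4, 43], visited so far: [29]
  queue [4, 43] -> pop 4, enqueue [16], visited so far: [29, 4]
  queue [43, 16] -> pop 43, enqueue [none], visited so far: [29, 4, 43]
  queue [16] -> pop 16, enqueue [7], visited so far: [29, 4, 43, 16]
  queue [7] -> pop 7, enqueue [none], visited so far: [29, 4, 43, 16, 7]
Result: [29, 4, 43, 16, 7]


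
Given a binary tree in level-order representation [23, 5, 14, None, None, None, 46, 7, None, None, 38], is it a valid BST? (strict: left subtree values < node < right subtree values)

Level-order array: [23, 5, 14, None, None, None, 46, 7, None, None, 38]
Validate using subtree bounds (lo, hi): at each node, require lo < value < hi,
then recurse left with hi=value and right with lo=value.
Preorder trace (stopping at first violation):
  at node 23 with bounds (-inf, +inf): OK
  at node 5 with bounds (-inf, 23): OK
  at node 14 with bounds (23, +inf): VIOLATION
Node 14 violates its bound: not (23 < 14 < +inf).
Result: Not a valid BST


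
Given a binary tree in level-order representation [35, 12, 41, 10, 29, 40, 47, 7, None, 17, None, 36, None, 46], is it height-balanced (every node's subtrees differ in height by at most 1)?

Tree (level-order array): [35, 12, 41, 10, 29, 40, 47, 7, None, 17, None, 36, None, 46]
Definition: a tree is height-balanced if, at every node, |h(left) - h(right)| <= 1 (empty subtree has height -1).
Bottom-up per-node check:
  node 7: h_left=-1, h_right=-1, diff=0 [OK], height=0
  node 10: h_left=0, h_right=-1, diff=1 [OK], height=1
  node 17: h_left=-1, h_right=-1, diff=0 [OK], height=0
  node 29: h_left=0, h_right=-1, diff=1 [OK], height=1
  node 12: h_left=1, h_right=1, diff=0 [OK], height=2
  node 36: h_left=-1, h_right=-1, diff=0 [OK], height=0
  node 40: h_left=0, h_right=-1, diff=1 [OK], height=1
  node 46: h_left=-1, h_right=-1, diff=0 [OK], height=0
  node 47: h_left=0, h_right=-1, diff=1 [OK], height=1
  node 41: h_left=1, h_right=1, diff=0 [OK], height=2
  node 35: h_left=2, h_right=2, diff=0 [OK], height=3
All nodes satisfy the balance condition.
Result: Balanced


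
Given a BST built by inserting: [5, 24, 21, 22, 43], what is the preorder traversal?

Tree insertion order: [5, 24, 21, 22, 43]
Tree (level-order array): [5, None, 24, 21, 43, None, 22]
Preorder traversal: [5, 24, 21, 22, 43]


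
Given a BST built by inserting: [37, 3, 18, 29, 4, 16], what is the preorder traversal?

Tree insertion order: [37, 3, 18, 29, 4, 16]
Tree (level-order array): [37, 3, None, None, 18, 4, 29, None, 16]
Preorder traversal: [37, 3, 18, 4, 16, 29]


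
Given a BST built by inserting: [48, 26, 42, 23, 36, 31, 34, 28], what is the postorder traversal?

Tree insertion order: [48, 26, 42, 23, 36, 31, 34, 28]
Tree (level-order array): [48, 26, None, 23, 42, None, None, 36, None, 31, None, 28, 34]
Postorder traversal: [23, 28, 34, 31, 36, 42, 26, 48]


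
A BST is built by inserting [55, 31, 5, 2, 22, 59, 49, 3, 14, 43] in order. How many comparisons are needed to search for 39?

Search path for 39: 55 -> 31 -> 49 -> 43
Found: False
Comparisons: 4


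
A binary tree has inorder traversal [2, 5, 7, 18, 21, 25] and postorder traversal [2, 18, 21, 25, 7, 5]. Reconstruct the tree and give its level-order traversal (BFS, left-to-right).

Inorder:   [2, 5, 7, 18, 21, 25]
Postorder: [2, 18, 21, 25, 7, 5]
Algorithm: postorder visits root last, so walk postorder right-to-left;
each value is the root of the current inorder slice — split it at that
value, recurse on the right subtree first, then the left.
Recursive splits:
  root=5; inorder splits into left=[2], right=[7, 18, 21, 25]
  root=7; inorder splits into left=[], right=[18, 21, 25]
  root=25; inorder splits into left=[18, 21], right=[]
  root=21; inorder splits into left=[18], right=[]
  root=18; inorder splits into left=[], right=[]
  root=2; inorder splits into left=[], right=[]
Reconstructed level-order: [5, 2, 7, 25, 21, 18]


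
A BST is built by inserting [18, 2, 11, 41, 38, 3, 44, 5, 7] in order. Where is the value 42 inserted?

Starting tree (level order): [18, 2, 41, None, 11, 38, 44, 3, None, None, None, None, None, None, 5, None, 7]
Insertion path: 18 -> 41 -> 44
Result: insert 42 as left child of 44
Final tree (level order): [18, 2, 41, None, 11, 38, 44, 3, None, None, None, 42, None, None, 5, None, None, None, 7]


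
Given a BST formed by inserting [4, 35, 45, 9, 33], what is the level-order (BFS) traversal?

Tree insertion order: [4, 35, 45, 9, 33]
Tree (level-order array): [4, None, 35, 9, 45, None, 33]
BFS from the root, enqueuing left then right child of each popped node:
  queue [4] -> pop 4, enqueue [35], visited so far: [4]
  queue [35] -> pop 35, enqueue [9, 45], visited so far: [4, 35]
  queue [9, 45] -> pop 9, enqueue [33], visited so far: [4, 35, 9]
  queue [45, 33] -> pop 45, enqueue [none], visited so far: [4, 35, 9, 45]
  queue [33] -> pop 33, enqueue [none], visited so far: [4, 35, 9, 45, 33]
Result: [4, 35, 9, 45, 33]


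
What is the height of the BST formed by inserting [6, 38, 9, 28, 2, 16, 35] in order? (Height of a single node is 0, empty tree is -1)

Insertion order: [6, 38, 9, 28, 2, 16, 35]
Tree (level-order array): [6, 2, 38, None, None, 9, None, None, 28, 16, 35]
Compute height bottom-up (empty subtree = -1):
  height(2) = 1 + max(-1, -1) = 0
  height(16) = 1 + max(-1, -1) = 0
  height(35) = 1 + max(-1, -1) = 0
  height(28) = 1 + max(0, 0) = 1
  height(9) = 1 + max(-1, 1) = 2
  height(38) = 1 + max(2, -1) = 3
  height(6) = 1 + max(0, 3) = 4
Height = 4


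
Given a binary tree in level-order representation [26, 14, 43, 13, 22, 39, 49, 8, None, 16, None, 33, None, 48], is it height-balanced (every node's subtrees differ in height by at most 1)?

Tree (level-order array): [26, 14, 43, 13, 22, 39, 49, 8, None, 16, None, 33, None, 48]
Definition: a tree is height-balanced if, at every node, |h(left) - h(right)| <= 1 (empty subtree has height -1).
Bottom-up per-node check:
  node 8: h_left=-1, h_right=-1, diff=0 [OK], height=0
  node 13: h_left=0, h_right=-1, diff=1 [OK], height=1
  node 16: h_left=-1, h_right=-1, diff=0 [OK], height=0
  node 22: h_left=0, h_right=-1, diff=1 [OK], height=1
  node 14: h_left=1, h_right=1, diff=0 [OK], height=2
  node 33: h_left=-1, h_right=-1, diff=0 [OK], height=0
  node 39: h_left=0, h_right=-1, diff=1 [OK], height=1
  node 48: h_left=-1, h_right=-1, diff=0 [OK], height=0
  node 49: h_left=0, h_right=-1, diff=1 [OK], height=1
  node 43: h_left=1, h_right=1, diff=0 [OK], height=2
  node 26: h_left=2, h_right=2, diff=0 [OK], height=3
All nodes satisfy the balance condition.
Result: Balanced


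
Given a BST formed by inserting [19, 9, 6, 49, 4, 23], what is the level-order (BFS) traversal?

Tree insertion order: [19, 9, 6, 49, 4, 23]
Tree (level-order array): [19, 9, 49, 6, None, 23, None, 4]
BFS from the root, enqueuing left then right child of each popped node:
  queue [19] -> pop 19, enqueue [9, 49], visited so far: [19]
  queue [9, 49] -> pop 9, enqueue [6], visited so far: [19, 9]
  queue [49, 6] -> pop 49, enqueue [23], visited so far: [19, 9, 49]
  queue [6, 23] -> pop 6, enqueue [4], visited so far: [19, 9, 49, 6]
  queue [23, 4] -> pop 23, enqueue [none], visited so far: [19, 9, 49, 6, 23]
  queue [4] -> pop 4, enqueue [none], visited so far: [19, 9, 49, 6, 23, 4]
Result: [19, 9, 49, 6, 23, 4]


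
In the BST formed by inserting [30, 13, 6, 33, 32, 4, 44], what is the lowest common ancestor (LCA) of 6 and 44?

Tree insertion order: [30, 13, 6, 33, 32, 4, 44]
Tree (level-order array): [30, 13, 33, 6, None, 32, 44, 4]
In a BST, the LCA of p=6, q=44 is the first node v on the
root-to-leaf path with p <= v <= q (go left if both < v, right if both > v).
Walk from root:
  at 30: 6 <= 30 <= 44, this is the LCA
LCA = 30


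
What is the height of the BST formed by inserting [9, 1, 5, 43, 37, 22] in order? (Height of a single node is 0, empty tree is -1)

Insertion order: [9, 1, 5, 43, 37, 22]
Tree (level-order array): [9, 1, 43, None, 5, 37, None, None, None, 22]
Compute height bottom-up (empty subtree = -1):
  height(5) = 1 + max(-1, -1) = 0
  height(1) = 1 + max(-1, 0) = 1
  height(22) = 1 + max(-1, -1) = 0
  height(37) = 1 + max(0, -1) = 1
  height(43) = 1 + max(1, -1) = 2
  height(9) = 1 + max(1, 2) = 3
Height = 3


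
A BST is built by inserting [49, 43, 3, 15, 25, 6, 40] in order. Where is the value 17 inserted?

Starting tree (level order): [49, 43, None, 3, None, None, 15, 6, 25, None, None, None, 40]
Insertion path: 49 -> 43 -> 3 -> 15 -> 25
Result: insert 17 as left child of 25
Final tree (level order): [49, 43, None, 3, None, None, 15, 6, 25, None, None, 17, 40]


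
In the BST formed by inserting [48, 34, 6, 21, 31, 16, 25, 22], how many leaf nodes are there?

Tree built from: [48, 34, 6, 21, 31, 16, 25, 22]
Tree (level-order array): [48, 34, None, 6, None, None, 21, 16, 31, None, None, 25, None, 22]
Rule: A leaf has 0 children.
Per-node child counts:
  node 48: 1 child(ren)
  node 34: 1 child(ren)
  node 6: 1 child(ren)
  node 21: 2 child(ren)
  node 16: 0 child(ren)
  node 31: 1 child(ren)
  node 25: 1 child(ren)
  node 22: 0 child(ren)
Matching nodes: [16, 22]
Count of leaf nodes: 2


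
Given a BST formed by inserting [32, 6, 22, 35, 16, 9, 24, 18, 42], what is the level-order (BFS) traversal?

Tree insertion order: [32, 6, 22, 35, 16, 9, 24, 18, 42]
Tree (level-order array): [32, 6, 35, None, 22, None, 42, 16, 24, None, None, 9, 18]
BFS from the root, enqueuing left then right child of each popped node:
  queue [32] -> pop 32, enqueue [6, 35], visited so far: [32]
  queue [6, 35] -> pop 6, enqueue [22], visited so far: [32, 6]
  queue [35, 22] -> pop 35, enqueue [42], visited so far: [32, 6, 35]
  queue [22, 42] -> pop 22, enqueue [16, 24], visited so far: [32, 6, 35, 22]
  queue [42, 16, 24] -> pop 42, enqueue [none], visited so far: [32, 6, 35, 22, 42]
  queue [16, 24] -> pop 16, enqueue [9, 18], visited so far: [32, 6, 35, 22, 42, 16]
  queue [24, 9, 18] -> pop 24, enqueue [none], visited so far: [32, 6, 35, 22, 42, 16, 24]
  queue [9, 18] -> pop 9, enqueue [none], visited so far: [32, 6, 35, 22, 42, 16, 24, 9]
  queue [18] -> pop 18, enqueue [none], visited so far: [32, 6, 35, 22, 42, 16, 24, 9, 18]
Result: [32, 6, 35, 22, 42, 16, 24, 9, 18]


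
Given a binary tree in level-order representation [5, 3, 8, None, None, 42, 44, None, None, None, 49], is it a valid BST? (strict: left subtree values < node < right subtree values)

Level-order array: [5, 3, 8, None, None, 42, 44, None, None, None, 49]
Validate using subtree bounds (lo, hi): at each node, require lo < value < hi,
then recurse left with hi=value and right with lo=value.
Preorder trace (stopping at first violation):
  at node 5 with bounds (-inf, +inf): OK
  at node 3 with bounds (-inf, 5): OK
  at node 8 with bounds (5, +inf): OK
  at node 42 with bounds (5, 8): VIOLATION
Node 42 violates its bound: not (5 < 42 < 8).
Result: Not a valid BST


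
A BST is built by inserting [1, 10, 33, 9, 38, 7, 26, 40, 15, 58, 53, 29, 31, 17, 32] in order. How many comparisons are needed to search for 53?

Search path for 53: 1 -> 10 -> 33 -> 38 -> 40 -> 58 -> 53
Found: True
Comparisons: 7


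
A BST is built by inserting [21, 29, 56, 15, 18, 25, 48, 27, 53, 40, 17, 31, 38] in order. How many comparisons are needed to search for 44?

Search path for 44: 21 -> 29 -> 56 -> 48 -> 40
Found: False
Comparisons: 5


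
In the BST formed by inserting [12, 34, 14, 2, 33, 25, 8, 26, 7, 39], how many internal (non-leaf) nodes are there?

Tree built from: [12, 34, 14, 2, 33, 25, 8, 26, 7, 39]
Tree (level-order array): [12, 2, 34, None, 8, 14, 39, 7, None, None, 33, None, None, None, None, 25, None, None, 26]
Rule: An internal node has at least one child.
Per-node child counts:
  node 12: 2 child(ren)
  node 2: 1 child(ren)
  node 8: 1 child(ren)
  node 7: 0 child(ren)
  node 34: 2 child(ren)
  node 14: 1 child(ren)
  node 33: 1 child(ren)
  node 25: 1 child(ren)
  node 26: 0 child(ren)
  node 39: 0 child(ren)
Matching nodes: [12, 2, 8, 34, 14, 33, 25]
Count of internal (non-leaf) nodes: 7


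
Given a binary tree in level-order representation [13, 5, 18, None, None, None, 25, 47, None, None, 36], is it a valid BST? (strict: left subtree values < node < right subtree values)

Level-order array: [13, 5, 18, None, None, None, 25, 47, None, None, 36]
Validate using subtree bounds (lo, hi): at each node, require lo < value < hi,
then recurse left with hi=value and right with lo=value.
Preorder trace (stopping at first violation):
  at node 13 with bounds (-inf, +inf): OK
  at node 5 with bounds (-inf, 13): OK
  at node 18 with bounds (13, +inf): OK
  at node 25 with bounds (18, +inf): OK
  at node 47 with bounds (18, 25): VIOLATION
Node 47 violates its bound: not (18 < 47 < 25).
Result: Not a valid BST


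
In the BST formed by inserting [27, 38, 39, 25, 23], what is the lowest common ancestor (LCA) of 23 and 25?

Tree insertion order: [27, 38, 39, 25, 23]
Tree (level-order array): [27, 25, 38, 23, None, None, 39]
In a BST, the LCA of p=23, q=25 is the first node v on the
root-to-leaf path with p <= v <= q (go left if both < v, right if both > v).
Walk from root:
  at 27: both 23 and 25 < 27, go left
  at 25: 23 <= 25 <= 25, this is the LCA
LCA = 25


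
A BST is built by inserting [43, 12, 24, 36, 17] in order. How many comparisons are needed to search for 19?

Search path for 19: 43 -> 12 -> 24 -> 17
Found: False
Comparisons: 4


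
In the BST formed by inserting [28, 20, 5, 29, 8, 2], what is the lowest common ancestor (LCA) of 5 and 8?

Tree insertion order: [28, 20, 5, 29, 8, 2]
Tree (level-order array): [28, 20, 29, 5, None, None, None, 2, 8]
In a BST, the LCA of p=5, q=8 is the first node v on the
root-to-leaf path with p <= v <= q (go left if both < v, right if both > v).
Walk from root:
  at 28: both 5 and 8 < 28, go left
  at 20: both 5 and 8 < 20, go left
  at 5: 5 <= 5 <= 8, this is the LCA
LCA = 5


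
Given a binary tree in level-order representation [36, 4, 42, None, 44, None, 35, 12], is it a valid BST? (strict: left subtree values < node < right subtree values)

Level-order array: [36, 4, 42, None, 44, None, 35, 12]
Validate using subtree bounds (lo, hi): at each node, require lo < value < hi,
then recurse left with hi=value and right with lo=value.
Preorder trace (stopping at first violation):
  at node 36 with bounds (-inf, +inf): OK
  at node 4 with bounds (-inf, 36): OK
  at node 44 with bounds (4, 36): VIOLATION
Node 44 violates its bound: not (4 < 44 < 36).
Result: Not a valid BST


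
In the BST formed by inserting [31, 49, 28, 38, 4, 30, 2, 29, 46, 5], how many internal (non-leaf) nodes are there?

Tree built from: [31, 49, 28, 38, 4, 30, 2, 29, 46, 5]
Tree (level-order array): [31, 28, 49, 4, 30, 38, None, 2, 5, 29, None, None, 46]
Rule: An internal node has at least one child.
Per-node child counts:
  node 31: 2 child(ren)
  node 28: 2 child(ren)
  node 4: 2 child(ren)
  node 2: 0 child(ren)
  node 5: 0 child(ren)
  node 30: 1 child(ren)
  node 29: 0 child(ren)
  node 49: 1 child(ren)
  node 38: 1 child(ren)
  node 46: 0 child(ren)
Matching nodes: [31, 28, 4, 30, 49, 38]
Count of internal (non-leaf) nodes: 6


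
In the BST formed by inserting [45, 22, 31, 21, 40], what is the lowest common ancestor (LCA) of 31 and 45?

Tree insertion order: [45, 22, 31, 21, 40]
Tree (level-order array): [45, 22, None, 21, 31, None, None, None, 40]
In a BST, the LCA of p=31, q=45 is the first node v on the
root-to-leaf path with p <= v <= q (go left if both < v, right if both > v).
Walk from root:
  at 45: 31 <= 45 <= 45, this is the LCA
LCA = 45


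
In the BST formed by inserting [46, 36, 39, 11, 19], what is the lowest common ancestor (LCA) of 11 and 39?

Tree insertion order: [46, 36, 39, 11, 19]
Tree (level-order array): [46, 36, None, 11, 39, None, 19]
In a BST, the LCA of p=11, q=39 is the first node v on the
root-to-leaf path with p <= v <= q (go left if both < v, right if both > v).
Walk from root:
  at 46: both 11 and 39 < 46, go left
  at 36: 11 <= 36 <= 39, this is the LCA
LCA = 36


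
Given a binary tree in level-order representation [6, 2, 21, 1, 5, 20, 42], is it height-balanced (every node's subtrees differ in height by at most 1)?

Tree (level-order array): [6, 2, 21, 1, 5, 20, 42]
Definition: a tree is height-balanced if, at every node, |h(left) - h(right)| <= 1 (empty subtree has height -1).
Bottom-up per-node check:
  node 1: h_left=-1, h_right=-1, diff=0 [OK], height=0
  node 5: h_left=-1, h_right=-1, diff=0 [OK], height=0
  node 2: h_left=0, h_right=0, diff=0 [OK], height=1
  node 20: h_left=-1, h_right=-1, diff=0 [OK], height=0
  node 42: h_left=-1, h_right=-1, diff=0 [OK], height=0
  node 21: h_left=0, h_right=0, diff=0 [OK], height=1
  node 6: h_left=1, h_right=1, diff=0 [OK], height=2
All nodes satisfy the balance condition.
Result: Balanced


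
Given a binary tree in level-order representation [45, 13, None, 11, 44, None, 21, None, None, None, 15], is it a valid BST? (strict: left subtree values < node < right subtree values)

Level-order array: [45, 13, None, 11, 44, None, 21, None, None, None, 15]
Validate using subtree bounds (lo, hi): at each node, require lo < value < hi,
then recurse left with hi=value and right with lo=value.
Preorder trace (stopping at first violation):
  at node 45 with bounds (-inf, +inf): OK
  at node 13 with bounds (-inf, 45): OK
  at node 11 with bounds (-inf, 13): OK
  at node 21 with bounds (11, 13): VIOLATION
Node 21 violates its bound: not (11 < 21 < 13).
Result: Not a valid BST


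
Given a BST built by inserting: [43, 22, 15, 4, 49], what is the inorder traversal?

Tree insertion order: [43, 22, 15, 4, 49]
Tree (level-order array): [43, 22, 49, 15, None, None, None, 4]
Inorder traversal: [4, 15, 22, 43, 49]


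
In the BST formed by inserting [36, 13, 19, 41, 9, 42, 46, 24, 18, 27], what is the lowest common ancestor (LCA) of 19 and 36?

Tree insertion order: [36, 13, 19, 41, 9, 42, 46, 24, 18, 27]
Tree (level-order array): [36, 13, 41, 9, 19, None, 42, None, None, 18, 24, None, 46, None, None, None, 27]
In a BST, the LCA of p=19, q=36 is the first node v on the
root-to-leaf path with p <= v <= q (go left if both < v, right if both > v).
Walk from root:
  at 36: 19 <= 36 <= 36, this is the LCA
LCA = 36


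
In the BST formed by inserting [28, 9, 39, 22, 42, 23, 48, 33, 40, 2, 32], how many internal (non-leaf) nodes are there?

Tree built from: [28, 9, 39, 22, 42, 23, 48, 33, 40, 2, 32]
Tree (level-order array): [28, 9, 39, 2, 22, 33, 42, None, None, None, 23, 32, None, 40, 48]
Rule: An internal node has at least one child.
Per-node child counts:
  node 28: 2 child(ren)
  node 9: 2 child(ren)
  node 2: 0 child(ren)
  node 22: 1 child(ren)
  node 23: 0 child(ren)
  node 39: 2 child(ren)
  node 33: 1 child(ren)
  node 32: 0 child(ren)
  node 42: 2 child(ren)
  node 40: 0 child(ren)
  node 48: 0 child(ren)
Matching nodes: [28, 9, 22, 39, 33, 42]
Count of internal (non-leaf) nodes: 6


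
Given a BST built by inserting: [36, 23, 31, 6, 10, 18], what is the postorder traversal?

Tree insertion order: [36, 23, 31, 6, 10, 18]
Tree (level-order array): [36, 23, None, 6, 31, None, 10, None, None, None, 18]
Postorder traversal: [18, 10, 6, 31, 23, 36]


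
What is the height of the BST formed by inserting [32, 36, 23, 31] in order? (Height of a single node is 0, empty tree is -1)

Insertion order: [32, 36, 23, 31]
Tree (level-order array): [32, 23, 36, None, 31]
Compute height bottom-up (empty subtree = -1):
  height(31) = 1 + max(-1, -1) = 0
  height(23) = 1 + max(-1, 0) = 1
  height(36) = 1 + max(-1, -1) = 0
  height(32) = 1 + max(1, 0) = 2
Height = 2


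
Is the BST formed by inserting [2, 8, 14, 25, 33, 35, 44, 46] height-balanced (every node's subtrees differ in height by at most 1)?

Tree (level-order array): [2, None, 8, None, 14, None, 25, None, 33, None, 35, None, 44, None, 46]
Definition: a tree is height-balanced if, at every node, |h(left) - h(right)| <= 1 (empty subtree has height -1).
Bottom-up per-node check:
  node 46: h_left=-1, h_right=-1, diff=0 [OK], height=0
  node 44: h_left=-1, h_right=0, diff=1 [OK], height=1
  node 35: h_left=-1, h_right=1, diff=2 [FAIL (|-1-1|=2 > 1)], height=2
  node 33: h_left=-1, h_right=2, diff=3 [FAIL (|-1-2|=3 > 1)], height=3
  node 25: h_left=-1, h_right=3, diff=4 [FAIL (|-1-3|=4 > 1)], height=4
  node 14: h_left=-1, h_right=4, diff=5 [FAIL (|-1-4|=5 > 1)], height=5
  node 8: h_left=-1, h_right=5, diff=6 [FAIL (|-1-5|=6 > 1)], height=6
  node 2: h_left=-1, h_right=6, diff=7 [FAIL (|-1-6|=7 > 1)], height=7
Node 35 violates the condition: |-1 - 1| = 2 > 1.
Result: Not balanced


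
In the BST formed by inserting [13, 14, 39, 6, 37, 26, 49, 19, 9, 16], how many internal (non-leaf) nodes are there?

Tree built from: [13, 14, 39, 6, 37, 26, 49, 19, 9, 16]
Tree (level-order array): [13, 6, 14, None, 9, None, 39, None, None, 37, 49, 26, None, None, None, 19, None, 16]
Rule: An internal node has at least one child.
Per-node child counts:
  node 13: 2 child(ren)
  node 6: 1 child(ren)
  node 9: 0 child(ren)
  node 14: 1 child(ren)
  node 39: 2 child(ren)
  node 37: 1 child(ren)
  node 26: 1 child(ren)
  node 19: 1 child(ren)
  node 16: 0 child(ren)
  node 49: 0 child(ren)
Matching nodes: [13, 6, 14, 39, 37, 26, 19]
Count of internal (non-leaf) nodes: 7


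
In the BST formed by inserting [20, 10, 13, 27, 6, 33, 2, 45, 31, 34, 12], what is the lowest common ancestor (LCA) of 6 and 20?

Tree insertion order: [20, 10, 13, 27, 6, 33, 2, 45, 31, 34, 12]
Tree (level-order array): [20, 10, 27, 6, 13, None, 33, 2, None, 12, None, 31, 45, None, None, None, None, None, None, 34]
In a BST, the LCA of p=6, q=20 is the first node v on the
root-to-leaf path with p <= v <= q (go left if both < v, right if both > v).
Walk from root:
  at 20: 6 <= 20 <= 20, this is the LCA
LCA = 20


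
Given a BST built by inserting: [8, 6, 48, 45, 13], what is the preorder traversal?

Tree insertion order: [8, 6, 48, 45, 13]
Tree (level-order array): [8, 6, 48, None, None, 45, None, 13]
Preorder traversal: [8, 6, 48, 45, 13]


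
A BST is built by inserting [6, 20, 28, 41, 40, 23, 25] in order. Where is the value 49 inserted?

Starting tree (level order): [6, None, 20, None, 28, 23, 41, None, 25, 40]
Insertion path: 6 -> 20 -> 28 -> 41
Result: insert 49 as right child of 41
Final tree (level order): [6, None, 20, None, 28, 23, 41, None, 25, 40, 49]


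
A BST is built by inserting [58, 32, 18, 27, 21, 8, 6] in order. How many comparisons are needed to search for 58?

Search path for 58: 58
Found: True
Comparisons: 1


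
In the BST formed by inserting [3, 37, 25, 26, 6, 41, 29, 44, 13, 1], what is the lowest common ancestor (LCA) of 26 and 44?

Tree insertion order: [3, 37, 25, 26, 6, 41, 29, 44, 13, 1]
Tree (level-order array): [3, 1, 37, None, None, 25, 41, 6, 26, None, 44, None, 13, None, 29]
In a BST, the LCA of p=26, q=44 is the first node v on the
root-to-leaf path with p <= v <= q (go left if both < v, right if both > v).
Walk from root:
  at 3: both 26 and 44 > 3, go right
  at 37: 26 <= 37 <= 44, this is the LCA
LCA = 37


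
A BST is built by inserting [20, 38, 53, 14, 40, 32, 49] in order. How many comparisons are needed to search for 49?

Search path for 49: 20 -> 38 -> 53 -> 40 -> 49
Found: True
Comparisons: 5


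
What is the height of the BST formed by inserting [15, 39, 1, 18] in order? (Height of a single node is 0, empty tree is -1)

Insertion order: [15, 39, 1, 18]
Tree (level-order array): [15, 1, 39, None, None, 18]
Compute height bottom-up (empty subtree = -1):
  height(1) = 1 + max(-1, -1) = 0
  height(18) = 1 + max(-1, -1) = 0
  height(39) = 1 + max(0, -1) = 1
  height(15) = 1 + max(0, 1) = 2
Height = 2


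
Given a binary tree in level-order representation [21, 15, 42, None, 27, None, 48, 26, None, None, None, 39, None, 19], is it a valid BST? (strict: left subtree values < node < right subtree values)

Level-order array: [21, 15, 42, None, 27, None, 48, 26, None, None, None, 39, None, 19]
Validate using subtree bounds (lo, hi): at each node, require lo < value < hi,
then recurse left with hi=value and right with lo=value.
Preorder trace (stopping at first violation):
  at node 21 with bounds (-inf, +inf): OK
  at node 15 with bounds (-inf, 21): OK
  at node 27 with bounds (15, 21): VIOLATION
Node 27 violates its bound: not (15 < 27 < 21).
Result: Not a valid BST


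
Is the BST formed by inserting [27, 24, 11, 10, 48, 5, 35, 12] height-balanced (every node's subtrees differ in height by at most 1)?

Tree (level-order array): [27, 24, 48, 11, None, 35, None, 10, 12, None, None, 5]
Definition: a tree is height-balanced if, at every node, |h(left) - h(right)| <= 1 (empty subtree has height -1).
Bottom-up per-node check:
  node 5: h_left=-1, h_right=-1, diff=0 [OK], height=0
  node 10: h_left=0, h_right=-1, diff=1 [OK], height=1
  node 12: h_left=-1, h_right=-1, diff=0 [OK], height=0
  node 11: h_left=1, h_right=0, diff=1 [OK], height=2
  node 24: h_left=2, h_right=-1, diff=3 [FAIL (|2--1|=3 > 1)], height=3
  node 35: h_left=-1, h_right=-1, diff=0 [OK], height=0
  node 48: h_left=0, h_right=-1, diff=1 [OK], height=1
  node 27: h_left=3, h_right=1, diff=2 [FAIL (|3-1|=2 > 1)], height=4
Node 24 violates the condition: |2 - -1| = 3 > 1.
Result: Not balanced


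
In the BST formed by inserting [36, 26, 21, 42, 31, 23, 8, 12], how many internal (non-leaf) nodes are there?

Tree built from: [36, 26, 21, 42, 31, 23, 8, 12]
Tree (level-order array): [36, 26, 42, 21, 31, None, None, 8, 23, None, None, None, 12]
Rule: An internal node has at least one child.
Per-node child counts:
  node 36: 2 child(ren)
  node 26: 2 child(ren)
  node 21: 2 child(ren)
  node 8: 1 child(ren)
  node 12: 0 child(ren)
  node 23: 0 child(ren)
  node 31: 0 child(ren)
  node 42: 0 child(ren)
Matching nodes: [36, 26, 21, 8]
Count of internal (non-leaf) nodes: 4


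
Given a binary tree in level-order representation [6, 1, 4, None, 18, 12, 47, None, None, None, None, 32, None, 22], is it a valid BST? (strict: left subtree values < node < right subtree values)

Level-order array: [6, 1, 4, None, 18, 12, 47, None, None, None, None, 32, None, 22]
Validate using subtree bounds (lo, hi): at each node, require lo < value < hi,
then recurse left with hi=value and right with lo=value.
Preorder trace (stopping at first violation):
  at node 6 with bounds (-inf, +inf): OK
  at node 1 with bounds (-inf, 6): OK
  at node 18 with bounds (1, 6): VIOLATION
Node 18 violates its bound: not (1 < 18 < 6).
Result: Not a valid BST


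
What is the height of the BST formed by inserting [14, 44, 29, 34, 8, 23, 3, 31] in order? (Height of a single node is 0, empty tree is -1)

Insertion order: [14, 44, 29, 34, 8, 23, 3, 31]
Tree (level-order array): [14, 8, 44, 3, None, 29, None, None, None, 23, 34, None, None, 31]
Compute height bottom-up (empty subtree = -1):
  height(3) = 1 + max(-1, -1) = 0
  height(8) = 1 + max(0, -1) = 1
  height(23) = 1 + max(-1, -1) = 0
  height(31) = 1 + max(-1, -1) = 0
  height(34) = 1 + max(0, -1) = 1
  height(29) = 1 + max(0, 1) = 2
  height(44) = 1 + max(2, -1) = 3
  height(14) = 1 + max(1, 3) = 4
Height = 4


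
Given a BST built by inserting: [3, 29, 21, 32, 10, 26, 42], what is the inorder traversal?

Tree insertion order: [3, 29, 21, 32, 10, 26, 42]
Tree (level-order array): [3, None, 29, 21, 32, 10, 26, None, 42]
Inorder traversal: [3, 10, 21, 26, 29, 32, 42]


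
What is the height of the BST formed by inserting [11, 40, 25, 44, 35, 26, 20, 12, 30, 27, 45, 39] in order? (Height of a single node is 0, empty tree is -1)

Insertion order: [11, 40, 25, 44, 35, 26, 20, 12, 30, 27, 45, 39]
Tree (level-order array): [11, None, 40, 25, 44, 20, 35, None, 45, 12, None, 26, 39, None, None, None, None, None, 30, None, None, 27]
Compute height bottom-up (empty subtree = -1):
  height(12) = 1 + max(-1, -1) = 0
  height(20) = 1 + max(0, -1) = 1
  height(27) = 1 + max(-1, -1) = 0
  height(30) = 1 + max(0, -1) = 1
  height(26) = 1 + max(-1, 1) = 2
  height(39) = 1 + max(-1, -1) = 0
  height(35) = 1 + max(2, 0) = 3
  height(25) = 1 + max(1, 3) = 4
  height(45) = 1 + max(-1, -1) = 0
  height(44) = 1 + max(-1, 0) = 1
  height(40) = 1 + max(4, 1) = 5
  height(11) = 1 + max(-1, 5) = 6
Height = 6


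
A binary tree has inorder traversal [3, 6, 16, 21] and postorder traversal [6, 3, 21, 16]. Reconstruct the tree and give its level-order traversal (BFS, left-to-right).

Inorder:   [3, 6, 16, 21]
Postorder: [6, 3, 21, 16]
Algorithm: postorder visits root last, so walk postorder right-to-left;
each value is the root of the current inorder slice — split it at that
value, recurse on the right subtree first, then the left.
Recursive splits:
  root=16; inorder splits into left=[3, 6], right=[21]
  root=21; inorder splits into left=[], right=[]
  root=3; inorder splits into left=[], right=[6]
  root=6; inorder splits into left=[], right=[]
Reconstructed level-order: [16, 3, 21, 6]


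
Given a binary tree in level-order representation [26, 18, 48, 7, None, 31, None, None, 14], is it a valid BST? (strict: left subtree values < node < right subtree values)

Level-order array: [26, 18, 48, 7, None, 31, None, None, 14]
Validate using subtree bounds (lo, hi): at each node, require lo < value < hi,
then recurse left with hi=value and right with lo=value.
Preorder trace (stopping at first violation):
  at node 26 with bounds (-inf, +inf): OK
  at node 18 with bounds (-inf, 26): OK
  at node 7 with bounds (-inf, 18): OK
  at node 14 with bounds (7, 18): OK
  at node 48 with bounds (26, +inf): OK
  at node 31 with bounds (26, 48): OK
No violation found at any node.
Result: Valid BST


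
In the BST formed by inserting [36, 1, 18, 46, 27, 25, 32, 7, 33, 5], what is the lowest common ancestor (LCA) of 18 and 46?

Tree insertion order: [36, 1, 18, 46, 27, 25, 32, 7, 33, 5]
Tree (level-order array): [36, 1, 46, None, 18, None, None, 7, 27, 5, None, 25, 32, None, None, None, None, None, 33]
In a BST, the LCA of p=18, q=46 is the first node v on the
root-to-leaf path with p <= v <= q (go left if both < v, right if both > v).
Walk from root:
  at 36: 18 <= 36 <= 46, this is the LCA
LCA = 36


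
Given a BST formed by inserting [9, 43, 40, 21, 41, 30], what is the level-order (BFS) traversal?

Tree insertion order: [9, 43, 40, 21, 41, 30]
Tree (level-order array): [9, None, 43, 40, None, 21, 41, None, 30]
BFS from the root, enqueuing left then right child of each popped node:
  queue [9] -> pop 9, enqueue [43], visited so far: [9]
  queue [43] -> pop 43, enqueue [40], visited so far: [9, 43]
  queue [40] -> pop 40, enqueue [21, 41], visited so far: [9, 43, 40]
  queue [21, 41] -> pop 21, enqueue [30], visited so far: [9, 43, 40, 21]
  queue [41, 30] -> pop 41, enqueue [none], visited so far: [9, 43, 40, 21, 41]
  queue [30] -> pop 30, enqueue [none], visited so far: [9, 43, 40, 21, 41, 30]
Result: [9, 43, 40, 21, 41, 30]


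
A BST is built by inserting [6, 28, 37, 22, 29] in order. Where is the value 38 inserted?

Starting tree (level order): [6, None, 28, 22, 37, None, None, 29]
Insertion path: 6 -> 28 -> 37
Result: insert 38 as right child of 37
Final tree (level order): [6, None, 28, 22, 37, None, None, 29, 38]


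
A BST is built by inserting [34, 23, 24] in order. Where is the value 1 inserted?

Starting tree (level order): [34, 23, None, None, 24]
Insertion path: 34 -> 23
Result: insert 1 as left child of 23
Final tree (level order): [34, 23, None, 1, 24]


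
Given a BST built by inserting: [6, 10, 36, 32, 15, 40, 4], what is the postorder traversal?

Tree insertion order: [6, 10, 36, 32, 15, 40, 4]
Tree (level-order array): [6, 4, 10, None, None, None, 36, 32, 40, 15]
Postorder traversal: [4, 15, 32, 40, 36, 10, 6]


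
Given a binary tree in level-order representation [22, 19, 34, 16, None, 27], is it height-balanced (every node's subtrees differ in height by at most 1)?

Tree (level-order array): [22, 19, 34, 16, None, 27]
Definition: a tree is height-balanced if, at every node, |h(left) - h(right)| <= 1 (empty subtree has height -1).
Bottom-up per-node check:
  node 16: h_left=-1, h_right=-1, diff=0 [OK], height=0
  node 19: h_left=0, h_right=-1, diff=1 [OK], height=1
  node 27: h_left=-1, h_right=-1, diff=0 [OK], height=0
  node 34: h_left=0, h_right=-1, diff=1 [OK], height=1
  node 22: h_left=1, h_right=1, diff=0 [OK], height=2
All nodes satisfy the balance condition.
Result: Balanced


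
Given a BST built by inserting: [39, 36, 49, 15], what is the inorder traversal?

Tree insertion order: [39, 36, 49, 15]
Tree (level-order array): [39, 36, 49, 15]
Inorder traversal: [15, 36, 39, 49]


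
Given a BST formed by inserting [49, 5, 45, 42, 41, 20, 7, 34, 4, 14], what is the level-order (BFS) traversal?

Tree insertion order: [49, 5, 45, 42, 41, 20, 7, 34, 4, 14]
Tree (level-order array): [49, 5, None, 4, 45, None, None, 42, None, 41, None, 20, None, 7, 34, None, 14]
BFS from the root, enqueuing left then right child of each popped node:
  queue [49] -> pop 49, enqueue [5], visited so far: [49]
  queue [5] -> pop 5, enqueue [4, 45], visited so far: [49, 5]
  queue [4, 45] -> pop 4, enqueue [none], visited so far: [49, 5, 4]
  queue [45] -> pop 45, enqueue [42], visited so far: [49, 5, 4, 45]
  queue [42] -> pop 42, enqueue [41], visited so far: [49, 5, 4, 45, 42]
  queue [41] -> pop 41, enqueue [20], visited so far: [49, 5, 4, 45, 42, 41]
  queue [20] -> pop 20, enqueue [7, 34], visited so far: [49, 5, 4, 45, 42, 41, 20]
  queue [7, 34] -> pop 7, enqueue [14], visited so far: [49, 5, 4, 45, 42, 41, 20, 7]
  queue [34, 14] -> pop 34, enqueue [none], visited so far: [49, 5, 4, 45, 42, 41, 20, 7, 34]
  queue [14] -> pop 14, enqueue [none], visited so far: [49, 5, 4, 45, 42, 41, 20, 7, 34, 14]
Result: [49, 5, 4, 45, 42, 41, 20, 7, 34, 14]
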